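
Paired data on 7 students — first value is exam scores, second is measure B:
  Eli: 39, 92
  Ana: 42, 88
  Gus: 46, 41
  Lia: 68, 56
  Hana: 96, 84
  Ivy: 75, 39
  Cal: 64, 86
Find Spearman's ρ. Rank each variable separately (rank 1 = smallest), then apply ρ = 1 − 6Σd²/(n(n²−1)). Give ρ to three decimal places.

-0.643

Ranks of variable 1: 1, 2, 3, 5, 7, 6, 4
Ranks of variable 2: 7, 6, 2, 3, 4, 1, 5
d = r₁ − r₂: -6, -4, 1, 2, 3, 5, -1
d²: 36, 16, 1, 4, 9, 25, 1; Σd² = 92
ρ = 1 − 6·92/(7·48) = 1 − 552/336 = -0.643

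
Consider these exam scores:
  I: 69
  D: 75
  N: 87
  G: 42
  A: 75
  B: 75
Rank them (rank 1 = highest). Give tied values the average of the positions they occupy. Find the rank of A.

3

Sorted (descending): 87, 75, 75, 75, 69, 42
The 3 values of 75 occupy positions 2–4 → average rank 3.
A has value 75 → rank 3.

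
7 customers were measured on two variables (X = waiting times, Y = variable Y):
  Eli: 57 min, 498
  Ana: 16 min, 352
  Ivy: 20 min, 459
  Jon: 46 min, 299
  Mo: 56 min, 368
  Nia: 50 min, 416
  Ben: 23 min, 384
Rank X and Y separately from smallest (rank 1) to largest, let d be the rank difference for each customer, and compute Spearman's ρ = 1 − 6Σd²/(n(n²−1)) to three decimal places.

Ranks of variable 1: 7, 1, 2, 4, 6, 5, 3
Ranks of variable 2: 7, 2, 6, 1, 3, 5, 4
d = r₁ − r₂: 0, -1, -4, 3, 3, 0, -1
d²: 0, 1, 16, 9, 9, 0, 1; Σd² = 36
ρ = 1 − 6·36/(7·48) = 1 − 216/336 = 0.357

0.357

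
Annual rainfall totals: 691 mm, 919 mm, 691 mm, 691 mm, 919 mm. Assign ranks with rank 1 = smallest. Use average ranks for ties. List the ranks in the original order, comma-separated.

Sorted (ascending): 691, 691, 691, 919, 919
The 3 values of 691 occupy positions 1–3 → average rank 2.
The 2 values of 919 occupy positions 4–5 → average rank (4+5)/2 = 4.5.

2, 4.5, 2, 2, 4.5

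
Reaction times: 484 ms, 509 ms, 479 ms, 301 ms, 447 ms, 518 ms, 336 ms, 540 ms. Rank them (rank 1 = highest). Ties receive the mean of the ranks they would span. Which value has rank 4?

Sorted (descending): 540, 518, 509, 484, 479, 447, 336, 301
No ties — each value takes its position as its rank.
Rank 4 → value 484.

484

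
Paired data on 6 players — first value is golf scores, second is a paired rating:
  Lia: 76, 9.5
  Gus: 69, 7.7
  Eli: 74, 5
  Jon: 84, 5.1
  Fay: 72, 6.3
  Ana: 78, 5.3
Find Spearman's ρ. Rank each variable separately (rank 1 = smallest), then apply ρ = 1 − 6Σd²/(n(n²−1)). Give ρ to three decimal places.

Ranks of variable 1: 4, 1, 3, 6, 2, 5
Ranks of variable 2: 6, 5, 1, 2, 4, 3
d = r₁ − r₂: -2, -4, 2, 4, -2, 2
d²: 4, 16, 4, 16, 4, 4; Σd² = 48
ρ = 1 − 6·48/(6·35) = 1 − 288/210 = -0.371

-0.371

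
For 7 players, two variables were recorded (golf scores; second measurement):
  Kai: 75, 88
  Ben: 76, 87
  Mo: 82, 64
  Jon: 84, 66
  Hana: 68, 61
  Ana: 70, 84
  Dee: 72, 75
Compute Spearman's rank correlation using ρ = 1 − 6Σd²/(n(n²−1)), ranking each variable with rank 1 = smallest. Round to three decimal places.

Ranks of variable 1: 4, 5, 6, 7, 1, 2, 3
Ranks of variable 2: 7, 6, 2, 3, 1, 5, 4
d = r₁ − r₂: -3, -1, 4, 4, 0, -3, -1
d²: 9, 1, 16, 16, 0, 9, 1; Σd² = 52
ρ = 1 − 6·52/(7·48) = 1 − 312/336 = 0.071

0.071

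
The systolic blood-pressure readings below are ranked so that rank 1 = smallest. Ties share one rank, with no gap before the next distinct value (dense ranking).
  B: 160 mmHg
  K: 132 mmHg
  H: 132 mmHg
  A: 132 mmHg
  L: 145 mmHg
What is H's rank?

Sorted (ascending): 132, 132, 132, 145, 160
The 3 values of 132 share dense rank 1.
Remaining distinct values take the next consecutive integers.
H has value 132 mmHg → rank 1.

1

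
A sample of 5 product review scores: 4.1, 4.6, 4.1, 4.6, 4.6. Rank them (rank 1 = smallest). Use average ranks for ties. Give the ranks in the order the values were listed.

Sorted (ascending): 4.1, 4.1, 4.6, 4.6, 4.6
The 2 values of 4.1 occupy positions 1–2 → average rank (1+2)/2 = 1.5.
The 3 values of 4.6 occupy positions 3–5 → average rank 4.

1.5, 4, 1.5, 4, 4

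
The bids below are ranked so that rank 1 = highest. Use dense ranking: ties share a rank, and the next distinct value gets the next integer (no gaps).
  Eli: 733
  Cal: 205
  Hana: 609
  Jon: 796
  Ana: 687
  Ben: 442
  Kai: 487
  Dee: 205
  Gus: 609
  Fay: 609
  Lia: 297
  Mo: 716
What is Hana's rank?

Sorted (descending): 796, 733, 716, 687, 609, 609, 609, 487, 442, 297, 205, 205
The 3 values of 609 share dense rank 5.
The 2 values of 205 share dense rank 9.
Remaining distinct values take the next consecutive integers.
Hana has value 609 → rank 5.

5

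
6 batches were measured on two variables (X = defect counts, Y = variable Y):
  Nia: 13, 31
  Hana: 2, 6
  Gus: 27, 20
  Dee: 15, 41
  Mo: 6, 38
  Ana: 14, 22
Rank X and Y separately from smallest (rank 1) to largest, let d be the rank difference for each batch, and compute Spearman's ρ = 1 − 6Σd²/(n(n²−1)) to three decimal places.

0.200

Ranks of variable 1: 3, 1, 6, 5, 2, 4
Ranks of variable 2: 4, 1, 2, 6, 5, 3
d = r₁ − r₂: -1, 0, 4, -1, -3, 1
d²: 1, 0, 16, 1, 9, 1; Σd² = 28
ρ = 1 − 6·28/(6·35) = 1 − 168/210 = 0.200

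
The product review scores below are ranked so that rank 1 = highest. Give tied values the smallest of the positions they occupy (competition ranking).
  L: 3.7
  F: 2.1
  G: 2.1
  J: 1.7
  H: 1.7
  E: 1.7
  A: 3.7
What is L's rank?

Sorted (descending): 3.7, 3.7, 2.1, 2.1, 1.7, 1.7, 1.7
The 2 values of 3.7 occupy positions 1–2 → each gets rank 1.
The 2 values of 2.1 occupy positions 3–4 → each gets rank 3.
The 3 values of 1.7 occupy positions 5–7 → each gets rank 5.
L has value 3.7 → rank 1.

1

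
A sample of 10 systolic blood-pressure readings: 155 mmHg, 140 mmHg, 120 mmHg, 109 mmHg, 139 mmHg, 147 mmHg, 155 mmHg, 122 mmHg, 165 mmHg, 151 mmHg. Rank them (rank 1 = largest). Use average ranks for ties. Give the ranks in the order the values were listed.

Sorted (descending): 165, 155, 155, 151, 147, 140, 139, 122, 120, 109
The 2 values of 155 occupy positions 2–3 → average rank (2+3)/2 = 2.5.

2.5, 6, 9, 10, 7, 5, 2.5, 8, 1, 4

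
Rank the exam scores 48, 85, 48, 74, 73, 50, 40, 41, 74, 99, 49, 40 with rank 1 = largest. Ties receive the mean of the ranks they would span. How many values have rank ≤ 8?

Sorted (descending): 99, 85, 74, 74, 73, 50, 49, 48, 48, 41, 40, 40
The 2 values of 74 occupy positions 3–4 → average rank (3+4)/2 = 3.5.
The 2 values of 48 occupy positions 8–9 → average rank (8+9)/2 = 8.5.
The 2 values of 40 occupy positions 11–12 → average rank (11+12)/2 = 11.5.
Ranks ≤ 8: {1, 2, 3.5, 3.5, 5, 6, 7} → 7 values.

7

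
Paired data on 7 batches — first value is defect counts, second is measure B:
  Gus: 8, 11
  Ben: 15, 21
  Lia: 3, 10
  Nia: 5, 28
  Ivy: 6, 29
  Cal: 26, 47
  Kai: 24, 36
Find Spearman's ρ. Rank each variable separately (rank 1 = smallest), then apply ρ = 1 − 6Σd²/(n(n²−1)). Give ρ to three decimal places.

0.714

Ranks of variable 1: 4, 5, 1, 2, 3, 7, 6
Ranks of variable 2: 2, 3, 1, 4, 5, 7, 6
d = r₁ − r₂: 2, 2, 0, -2, -2, 0, 0
d²: 4, 4, 0, 4, 4, 0, 0; Σd² = 16
ρ = 1 − 6·16/(7·48) = 1 − 96/336 = 0.714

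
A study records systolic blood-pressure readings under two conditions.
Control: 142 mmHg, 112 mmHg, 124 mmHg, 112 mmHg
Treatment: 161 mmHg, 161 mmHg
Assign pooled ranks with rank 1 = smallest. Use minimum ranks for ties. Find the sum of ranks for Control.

Sorted (ascending): 112, 112, 124, 142, 161, 161
The 2 values of 112 occupy positions 1–2 → each gets rank 1.
The 2 values of 161 occupy positions 5–6 → each gets rank 5.
Control values → pooled ranks: 142→4, 112→1, 124→3, 112→1
Rank sum = 4 + 1 + 3 + 1 = 9

9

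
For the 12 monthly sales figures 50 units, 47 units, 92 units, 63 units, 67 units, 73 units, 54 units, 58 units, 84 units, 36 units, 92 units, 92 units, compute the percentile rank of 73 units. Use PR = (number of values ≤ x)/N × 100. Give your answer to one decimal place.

N = 12.
Strictly below 73: 7. Equal to 73: 1.
PR = 8/12 × 100 = 66.7

66.7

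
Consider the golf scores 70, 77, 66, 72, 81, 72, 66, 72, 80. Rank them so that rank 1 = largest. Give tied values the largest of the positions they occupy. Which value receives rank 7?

70

Sorted (descending): 81, 80, 77, 72, 72, 72, 70, 66, 66
The 3 values of 72 occupy positions 4–6 → each gets rank 6.
The 2 values of 66 occupy positions 8–9 → each gets rank 9.
Rank 7 → value 70.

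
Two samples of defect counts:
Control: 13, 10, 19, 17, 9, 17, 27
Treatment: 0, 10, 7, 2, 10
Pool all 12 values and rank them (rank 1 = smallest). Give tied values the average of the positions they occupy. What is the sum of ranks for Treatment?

Sorted (ascending): 0, 2, 7, 9, 10, 10, 10, 13, 17, 17, 19, 27
The 3 values of 10 occupy positions 5–7 → average rank 6.
The 2 values of 17 occupy positions 9–10 → average rank (9+10)/2 = 9.5.
Treatment values → pooled ranks: 0→1, 10→6, 7→3, 2→2, 10→6
Rank sum = 1 + 6 + 3 + 2 + 6 = 18

18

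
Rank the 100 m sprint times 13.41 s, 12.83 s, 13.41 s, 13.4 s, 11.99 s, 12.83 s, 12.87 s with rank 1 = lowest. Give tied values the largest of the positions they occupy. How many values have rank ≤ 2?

Sorted (ascending): 11.99, 12.83, 12.83, 12.87, 13.4, 13.41, 13.41
The 2 values of 12.83 occupy positions 2–3 → each gets rank 3.
The 2 values of 13.41 occupy positions 6–7 → each gets rank 7.
Ranks ≤ 2: {1} → 1 value.

1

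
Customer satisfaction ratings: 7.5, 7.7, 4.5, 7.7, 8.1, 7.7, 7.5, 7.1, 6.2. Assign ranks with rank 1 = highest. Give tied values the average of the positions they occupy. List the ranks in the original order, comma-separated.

5.5, 3, 9, 3, 1, 3, 5.5, 7, 8

Sorted (descending): 8.1, 7.7, 7.7, 7.7, 7.5, 7.5, 7.1, 6.2, 4.5
The 3 values of 7.7 occupy positions 2–4 → average rank 3.
The 2 values of 7.5 occupy positions 5–6 → average rank (5+6)/2 = 5.5.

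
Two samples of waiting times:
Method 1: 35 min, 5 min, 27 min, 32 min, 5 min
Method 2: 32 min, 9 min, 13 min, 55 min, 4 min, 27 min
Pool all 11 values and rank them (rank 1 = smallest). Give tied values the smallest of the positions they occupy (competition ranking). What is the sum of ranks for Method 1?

Sorted (ascending): 4, 5, 5, 9, 13, 27, 27, 32, 32, 35, 55
The 2 values of 5 occupy positions 2–3 → each gets rank 2.
The 2 values of 27 occupy positions 6–7 → each gets rank 6.
The 2 values of 32 occupy positions 8–9 → each gets rank 8.
Method 1 values → pooled ranks: 35→10, 5→2, 27→6, 32→8, 5→2
Rank sum = 10 + 2 + 6 + 8 + 2 = 28

28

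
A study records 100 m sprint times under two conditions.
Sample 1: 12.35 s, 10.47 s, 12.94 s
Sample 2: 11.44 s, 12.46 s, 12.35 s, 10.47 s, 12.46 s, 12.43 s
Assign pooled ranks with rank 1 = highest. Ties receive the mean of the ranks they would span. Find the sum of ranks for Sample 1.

Sorted (descending): 12.94, 12.46, 12.46, 12.43, 12.35, 12.35, 11.44, 10.47, 10.47
The 2 values of 12.46 occupy positions 2–3 → average rank (2+3)/2 = 2.5.
The 2 values of 12.35 occupy positions 5–6 → average rank (5+6)/2 = 5.5.
The 2 values of 10.47 occupy positions 8–9 → average rank (8+9)/2 = 8.5.
Sample 1 values → pooled ranks: 12.35→5.5, 10.47→8.5, 12.94→1
Rank sum = 5.5 + 8.5 + 1 = 15

15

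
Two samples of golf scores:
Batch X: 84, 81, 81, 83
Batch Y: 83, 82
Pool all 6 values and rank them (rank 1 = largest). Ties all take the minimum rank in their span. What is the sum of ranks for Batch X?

Sorted (descending): 84, 83, 83, 82, 81, 81
The 2 values of 83 occupy positions 2–3 → each gets rank 2.
The 2 values of 81 occupy positions 5–6 → each gets rank 5.
Batch X values → pooled ranks: 84→1, 81→5, 81→5, 83→2
Rank sum = 1 + 5 + 5 + 2 = 13

13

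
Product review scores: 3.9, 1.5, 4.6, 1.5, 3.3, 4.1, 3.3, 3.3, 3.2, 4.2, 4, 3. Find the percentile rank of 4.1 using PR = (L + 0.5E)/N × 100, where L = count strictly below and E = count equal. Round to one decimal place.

79.2

N = 12.
Strictly below 4.1: 9. Equal to 4.1: 1.
PR = (9 + 0.5·1)/12 × 100 = 79.2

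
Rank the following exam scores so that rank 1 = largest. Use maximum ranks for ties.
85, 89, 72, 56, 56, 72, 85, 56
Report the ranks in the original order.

Sorted (descending): 89, 85, 85, 72, 72, 56, 56, 56
The 2 values of 85 occupy positions 2–3 → each gets rank 3.
The 2 values of 72 occupy positions 4–5 → each gets rank 5.
The 3 values of 56 occupy positions 6–8 → each gets rank 8.

3, 1, 5, 8, 8, 5, 3, 8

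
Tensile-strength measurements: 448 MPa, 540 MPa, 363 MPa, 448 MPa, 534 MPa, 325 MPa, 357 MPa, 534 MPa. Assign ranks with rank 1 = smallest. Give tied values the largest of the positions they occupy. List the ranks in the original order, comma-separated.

5, 8, 3, 5, 7, 1, 2, 7

Sorted (ascending): 325, 357, 363, 448, 448, 534, 534, 540
The 2 values of 448 occupy positions 4–5 → each gets rank 5.
The 2 values of 534 occupy positions 6–7 → each gets rank 7.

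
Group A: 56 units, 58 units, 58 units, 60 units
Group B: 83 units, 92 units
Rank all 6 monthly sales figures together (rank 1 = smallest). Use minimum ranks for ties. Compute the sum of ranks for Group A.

Sorted (ascending): 56, 58, 58, 60, 83, 92
The 2 values of 58 occupy positions 2–3 → each gets rank 2.
Group A values → pooled ranks: 56→1, 58→2, 58→2, 60→4
Rank sum = 1 + 2 + 2 + 4 = 9

9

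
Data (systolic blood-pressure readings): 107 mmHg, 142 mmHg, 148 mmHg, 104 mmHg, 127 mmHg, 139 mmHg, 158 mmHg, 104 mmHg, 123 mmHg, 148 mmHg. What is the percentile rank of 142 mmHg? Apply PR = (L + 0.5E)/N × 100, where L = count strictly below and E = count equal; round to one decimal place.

N = 10.
Strictly below 142: 6. Equal to 142: 1.
PR = (6 + 0.5·1)/10 × 100 = 65.0

65.0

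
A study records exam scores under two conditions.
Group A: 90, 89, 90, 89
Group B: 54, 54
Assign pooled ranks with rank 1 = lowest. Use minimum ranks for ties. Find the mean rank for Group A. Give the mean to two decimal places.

Sorted (ascending): 54, 54, 89, 89, 90, 90
The 2 values of 54 occupy positions 1–2 → each gets rank 1.
The 2 values of 89 occupy positions 3–4 → each gets rank 3.
The 2 values of 90 occupy positions 5–6 → each gets rank 5.
Group A values → pooled ranks: 90→5, 89→3, 90→5, 89→3
Mean rank = (5 + 3 + 5 + 3) / 4 = 4.00

4.00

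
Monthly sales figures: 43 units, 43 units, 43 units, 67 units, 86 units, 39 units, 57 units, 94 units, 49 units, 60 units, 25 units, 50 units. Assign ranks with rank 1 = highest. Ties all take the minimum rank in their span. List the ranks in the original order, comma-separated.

Sorted (descending): 94, 86, 67, 60, 57, 50, 49, 43, 43, 43, 39, 25
The 3 values of 43 occupy positions 8–10 → each gets rank 8.

8, 8, 8, 3, 2, 11, 5, 1, 7, 4, 12, 6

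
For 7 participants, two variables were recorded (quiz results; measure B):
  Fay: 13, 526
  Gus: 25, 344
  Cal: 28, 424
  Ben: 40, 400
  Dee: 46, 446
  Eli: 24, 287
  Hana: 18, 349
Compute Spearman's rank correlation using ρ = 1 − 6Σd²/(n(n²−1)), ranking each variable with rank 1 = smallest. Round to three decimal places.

Ranks of variable 1: 1, 4, 5, 6, 7, 3, 2
Ranks of variable 2: 7, 2, 5, 4, 6, 1, 3
d = r₁ − r₂: -6, 2, 0, 2, 1, 2, -1
d²: 36, 4, 0, 4, 1, 4, 1; Σd² = 50
ρ = 1 − 6·50/(7·48) = 1 − 300/336 = 0.107

0.107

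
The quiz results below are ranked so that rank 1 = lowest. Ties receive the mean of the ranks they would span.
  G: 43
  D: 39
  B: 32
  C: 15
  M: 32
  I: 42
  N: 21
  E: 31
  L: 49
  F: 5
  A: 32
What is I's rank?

9

Sorted (ascending): 5, 15, 21, 31, 32, 32, 32, 39, 42, 43, 49
The 3 values of 32 occupy positions 5–7 → average rank 6.
I has value 42 → rank 9.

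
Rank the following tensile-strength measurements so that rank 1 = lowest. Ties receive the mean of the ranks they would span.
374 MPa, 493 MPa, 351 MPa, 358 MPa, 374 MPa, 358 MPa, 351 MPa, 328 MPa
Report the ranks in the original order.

Sorted (ascending): 328, 351, 351, 358, 358, 374, 374, 493
The 2 values of 351 occupy positions 2–3 → average rank (2+3)/2 = 2.5.
The 2 values of 358 occupy positions 4–5 → average rank (4+5)/2 = 4.5.
The 2 values of 374 occupy positions 6–7 → average rank (6+7)/2 = 6.5.

6.5, 8, 2.5, 4.5, 6.5, 4.5, 2.5, 1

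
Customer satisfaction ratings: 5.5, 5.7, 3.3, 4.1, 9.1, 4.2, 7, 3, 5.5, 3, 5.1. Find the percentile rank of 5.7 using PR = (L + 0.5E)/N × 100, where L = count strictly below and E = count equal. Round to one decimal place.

77.3

N = 11.
Strictly below 5.7: 8. Equal to 5.7: 1.
PR = (8 + 0.5·1)/11 × 100 = 77.3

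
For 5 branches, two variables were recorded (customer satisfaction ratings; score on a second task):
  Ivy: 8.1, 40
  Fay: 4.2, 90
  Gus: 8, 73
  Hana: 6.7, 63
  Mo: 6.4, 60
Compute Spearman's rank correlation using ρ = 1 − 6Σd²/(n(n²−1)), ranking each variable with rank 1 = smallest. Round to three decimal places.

-0.600

Ranks of variable 1: 5, 1, 4, 3, 2
Ranks of variable 2: 1, 5, 4, 3, 2
d = r₁ − r₂: 4, -4, 0, 0, 0
d²: 16, 16, 0, 0, 0; Σd² = 32
ρ = 1 − 6·32/(5·24) = 1 − 192/120 = -0.600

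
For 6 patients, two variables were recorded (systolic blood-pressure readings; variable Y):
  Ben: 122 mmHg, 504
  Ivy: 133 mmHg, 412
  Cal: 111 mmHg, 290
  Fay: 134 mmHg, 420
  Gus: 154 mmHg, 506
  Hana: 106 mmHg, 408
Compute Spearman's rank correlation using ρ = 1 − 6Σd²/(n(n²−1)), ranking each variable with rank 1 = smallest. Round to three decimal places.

Ranks of variable 1: 3, 4, 2, 5, 6, 1
Ranks of variable 2: 5, 3, 1, 4, 6, 2
d = r₁ − r₂: -2, 1, 1, 1, 0, -1
d²: 4, 1, 1, 1, 0, 1; Σd² = 8
ρ = 1 − 6·8/(6·35) = 1 − 48/210 = 0.771

0.771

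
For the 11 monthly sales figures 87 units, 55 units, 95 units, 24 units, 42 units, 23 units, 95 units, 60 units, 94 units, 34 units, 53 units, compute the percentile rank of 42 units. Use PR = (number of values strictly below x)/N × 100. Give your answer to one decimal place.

27.3

N = 11.
Strictly below 42: 3. Equal to 42: 1.
PR = 3/11 × 100 = 27.3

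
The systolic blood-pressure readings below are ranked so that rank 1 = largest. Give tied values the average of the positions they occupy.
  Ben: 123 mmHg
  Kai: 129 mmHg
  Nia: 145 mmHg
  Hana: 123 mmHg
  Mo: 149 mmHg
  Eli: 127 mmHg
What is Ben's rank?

5.5

Sorted (descending): 149, 145, 129, 127, 123, 123
The 2 values of 123 occupy positions 5–6 → average rank (5+6)/2 = 5.5.
Ben has value 123 mmHg → rank 5.5.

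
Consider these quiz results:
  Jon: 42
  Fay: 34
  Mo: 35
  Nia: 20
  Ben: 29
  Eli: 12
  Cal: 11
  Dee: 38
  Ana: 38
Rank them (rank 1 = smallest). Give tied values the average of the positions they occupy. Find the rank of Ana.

7.5

Sorted (ascending): 11, 12, 20, 29, 34, 35, 38, 38, 42
The 2 values of 38 occupy positions 7–8 → average rank (7+8)/2 = 7.5.
Ana has value 38 → rank 7.5.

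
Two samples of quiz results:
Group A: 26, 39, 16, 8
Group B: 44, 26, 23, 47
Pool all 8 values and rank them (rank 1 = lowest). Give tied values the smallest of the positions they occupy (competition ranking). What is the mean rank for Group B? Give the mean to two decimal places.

5.50

Sorted (ascending): 8, 16, 23, 26, 26, 39, 44, 47
The 2 values of 26 occupy positions 4–5 → each gets rank 4.
Group B values → pooled ranks: 44→7, 26→4, 23→3, 47→8
Mean rank = (7 + 4 + 3 + 8) / 4 = 5.50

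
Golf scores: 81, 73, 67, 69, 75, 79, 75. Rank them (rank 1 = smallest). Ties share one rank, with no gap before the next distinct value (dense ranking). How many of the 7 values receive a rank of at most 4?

5

Sorted (ascending): 67, 69, 73, 75, 75, 79, 81
The 2 values of 75 share dense rank 4.
Remaining distinct values take the next consecutive integers.
Ranks ≤ 4: {1, 2, 3, 4, 4} → 5 values.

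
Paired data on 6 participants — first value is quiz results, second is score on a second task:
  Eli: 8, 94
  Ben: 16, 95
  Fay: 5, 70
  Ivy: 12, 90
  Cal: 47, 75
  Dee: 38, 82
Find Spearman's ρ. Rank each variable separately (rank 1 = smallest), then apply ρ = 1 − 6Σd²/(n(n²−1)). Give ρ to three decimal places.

Ranks of variable 1: 2, 4, 1, 3, 6, 5
Ranks of variable 2: 5, 6, 1, 4, 2, 3
d = r₁ − r₂: -3, -2, 0, -1, 4, 2
d²: 9, 4, 0, 1, 16, 4; Σd² = 34
ρ = 1 − 6·34/(6·35) = 1 − 204/210 = 0.029

0.029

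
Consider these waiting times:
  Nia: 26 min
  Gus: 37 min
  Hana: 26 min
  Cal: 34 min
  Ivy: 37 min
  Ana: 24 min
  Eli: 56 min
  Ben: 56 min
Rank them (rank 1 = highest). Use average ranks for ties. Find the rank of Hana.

6.5

Sorted (descending): 56, 56, 37, 37, 34, 26, 26, 24
The 2 values of 56 occupy positions 1–2 → average rank (1+2)/2 = 1.5.
The 2 values of 37 occupy positions 3–4 → average rank (3+4)/2 = 3.5.
The 2 values of 26 occupy positions 6–7 → average rank (6+7)/2 = 6.5.
Hana has value 26 min → rank 6.5.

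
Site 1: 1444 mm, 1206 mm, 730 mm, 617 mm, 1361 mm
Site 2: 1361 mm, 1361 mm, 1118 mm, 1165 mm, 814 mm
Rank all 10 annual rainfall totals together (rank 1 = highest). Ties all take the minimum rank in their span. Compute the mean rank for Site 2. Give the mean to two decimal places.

5.00

Sorted (descending): 1444, 1361, 1361, 1361, 1206, 1165, 1118, 814, 730, 617
The 3 values of 1361 occupy positions 2–4 → each gets rank 2.
Site 2 values → pooled ranks: 1361→2, 1361→2, 1118→7, 1165→6, 814→8
Mean rank = (2 + 2 + 7 + 6 + 8) / 5 = 5.00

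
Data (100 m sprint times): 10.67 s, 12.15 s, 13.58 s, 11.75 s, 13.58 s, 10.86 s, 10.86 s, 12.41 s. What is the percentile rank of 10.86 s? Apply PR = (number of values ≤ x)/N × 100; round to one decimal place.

N = 8.
Strictly below 10.86: 1. Equal to 10.86: 2.
PR = 3/8 × 100 = 37.5

37.5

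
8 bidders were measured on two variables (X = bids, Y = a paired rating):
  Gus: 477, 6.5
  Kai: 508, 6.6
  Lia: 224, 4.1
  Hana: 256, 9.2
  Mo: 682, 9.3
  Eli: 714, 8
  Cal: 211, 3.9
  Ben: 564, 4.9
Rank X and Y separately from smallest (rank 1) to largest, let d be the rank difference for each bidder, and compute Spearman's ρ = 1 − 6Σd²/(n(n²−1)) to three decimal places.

0.643

Ranks of variable 1: 4, 5, 2, 3, 7, 8, 1, 6
Ranks of variable 2: 4, 5, 2, 7, 8, 6, 1, 3
d = r₁ − r₂: 0, 0, 0, -4, -1, 2, 0, 3
d²: 0, 0, 0, 16, 1, 4, 0, 9; Σd² = 30
ρ = 1 − 6·30/(8·63) = 1 − 180/504 = 0.643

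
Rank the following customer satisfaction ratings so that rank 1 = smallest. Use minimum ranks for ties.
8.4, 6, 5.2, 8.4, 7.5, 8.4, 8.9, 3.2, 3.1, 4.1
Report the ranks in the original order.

7, 5, 4, 7, 6, 7, 10, 2, 1, 3

Sorted (ascending): 3.1, 3.2, 4.1, 5.2, 6, 7.5, 8.4, 8.4, 8.4, 8.9
The 3 values of 8.4 occupy positions 7–9 → each gets rank 7.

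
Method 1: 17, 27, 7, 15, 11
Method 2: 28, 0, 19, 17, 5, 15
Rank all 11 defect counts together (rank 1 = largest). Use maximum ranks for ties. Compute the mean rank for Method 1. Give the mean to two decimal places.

6.20

Sorted (descending): 28, 27, 19, 17, 17, 15, 15, 11, 7, 5, 0
The 2 values of 17 occupy positions 4–5 → each gets rank 5.
The 2 values of 15 occupy positions 6–7 → each gets rank 7.
Method 1 values → pooled ranks: 17→5, 27→2, 7→9, 15→7, 11→8
Mean rank = (5 + 2 + 9 + 7 + 8) / 5 = 6.20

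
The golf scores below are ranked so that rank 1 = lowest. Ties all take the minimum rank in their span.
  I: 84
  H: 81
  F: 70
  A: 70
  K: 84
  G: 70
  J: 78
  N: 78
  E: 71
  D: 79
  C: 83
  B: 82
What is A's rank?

1

Sorted (ascending): 70, 70, 70, 71, 78, 78, 79, 81, 82, 83, 84, 84
The 3 values of 70 occupy positions 1–3 → each gets rank 1.
The 2 values of 78 occupy positions 5–6 → each gets rank 5.
The 2 values of 84 occupy positions 11–12 → each gets rank 11.
A has value 70 → rank 1.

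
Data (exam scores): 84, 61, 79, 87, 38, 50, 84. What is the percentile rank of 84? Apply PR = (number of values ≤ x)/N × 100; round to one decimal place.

85.7

N = 7.
Strictly below 84: 4. Equal to 84: 2.
PR = 6/7 × 100 = 85.7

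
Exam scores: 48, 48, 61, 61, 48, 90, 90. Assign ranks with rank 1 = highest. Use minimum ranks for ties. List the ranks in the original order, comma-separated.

5, 5, 3, 3, 5, 1, 1

Sorted (descending): 90, 90, 61, 61, 48, 48, 48
The 2 values of 90 occupy positions 1–2 → each gets rank 1.
The 2 values of 61 occupy positions 3–4 → each gets rank 3.
The 3 values of 48 occupy positions 5–7 → each gets rank 5.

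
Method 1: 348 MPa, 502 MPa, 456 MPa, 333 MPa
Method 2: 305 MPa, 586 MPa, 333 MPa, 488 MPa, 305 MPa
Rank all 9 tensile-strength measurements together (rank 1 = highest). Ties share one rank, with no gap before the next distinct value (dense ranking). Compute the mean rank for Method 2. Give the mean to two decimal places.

4.80

Sorted (descending): 586, 502, 488, 456, 348, 333, 333, 305, 305
The 2 values of 333 share dense rank 6.
The 2 values of 305 share dense rank 7.
Remaining distinct values take the next consecutive integers.
Method 2 values → pooled ranks: 305→7, 586→1, 333→6, 488→3, 305→7
Mean rank = (7 + 1 + 6 + 3 + 7) / 5 = 4.80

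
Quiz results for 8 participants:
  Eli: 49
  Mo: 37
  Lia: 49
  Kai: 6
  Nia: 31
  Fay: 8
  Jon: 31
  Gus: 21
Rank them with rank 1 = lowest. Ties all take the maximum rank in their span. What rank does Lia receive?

8

Sorted (ascending): 6, 8, 21, 31, 31, 37, 49, 49
The 2 values of 31 occupy positions 4–5 → each gets rank 5.
The 2 values of 49 occupy positions 7–8 → each gets rank 8.
Lia has value 49 → rank 8.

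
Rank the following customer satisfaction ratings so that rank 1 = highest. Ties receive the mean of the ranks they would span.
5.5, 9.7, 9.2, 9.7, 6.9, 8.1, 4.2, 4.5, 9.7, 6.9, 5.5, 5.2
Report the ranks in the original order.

8.5, 2, 4, 2, 6.5, 5, 12, 11, 2, 6.5, 8.5, 10

Sorted (descending): 9.7, 9.7, 9.7, 9.2, 8.1, 6.9, 6.9, 5.5, 5.5, 5.2, 4.5, 4.2
The 3 values of 9.7 occupy positions 1–3 → average rank 2.
The 2 values of 6.9 occupy positions 6–7 → average rank (6+7)/2 = 6.5.
The 2 values of 5.5 occupy positions 8–9 → average rank (8+9)/2 = 8.5.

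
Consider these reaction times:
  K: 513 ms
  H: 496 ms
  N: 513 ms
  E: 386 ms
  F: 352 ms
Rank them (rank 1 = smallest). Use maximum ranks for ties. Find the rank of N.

5

Sorted (ascending): 352, 386, 496, 513, 513
The 2 values of 513 occupy positions 4–5 → each gets rank 5.
N has value 513 ms → rank 5.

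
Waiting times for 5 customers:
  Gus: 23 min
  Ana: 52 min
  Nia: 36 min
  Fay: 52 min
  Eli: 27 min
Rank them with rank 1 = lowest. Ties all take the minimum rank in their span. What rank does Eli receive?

Sorted (ascending): 23, 27, 36, 52, 52
The 2 values of 52 occupy positions 4–5 → each gets rank 4.
Eli has value 27 min → rank 2.

2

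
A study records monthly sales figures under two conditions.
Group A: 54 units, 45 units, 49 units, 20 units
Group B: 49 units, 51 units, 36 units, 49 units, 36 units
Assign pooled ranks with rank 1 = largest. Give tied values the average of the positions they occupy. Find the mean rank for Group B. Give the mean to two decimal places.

5.00

Sorted (descending): 54, 51, 49, 49, 49, 45, 36, 36, 20
The 3 values of 49 occupy positions 3–5 → average rank 4.
The 2 values of 36 occupy positions 7–8 → average rank (7+8)/2 = 7.5.
Group B values → pooled ranks: 49→4, 51→2, 36→7.5, 49→4, 36→7.5
Mean rank = (4 + 2 + 7.5 + 4 + 7.5) / 5 = 5.00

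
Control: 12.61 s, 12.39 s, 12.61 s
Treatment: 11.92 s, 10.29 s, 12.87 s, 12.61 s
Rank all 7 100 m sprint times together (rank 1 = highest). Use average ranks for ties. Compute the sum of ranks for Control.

11

Sorted (descending): 12.87, 12.61, 12.61, 12.61, 12.39, 11.92, 10.29
The 3 values of 12.61 occupy positions 2–4 → average rank 3.
Control values → pooled ranks: 12.61→3, 12.39→5, 12.61→3
Rank sum = 3 + 5 + 3 = 11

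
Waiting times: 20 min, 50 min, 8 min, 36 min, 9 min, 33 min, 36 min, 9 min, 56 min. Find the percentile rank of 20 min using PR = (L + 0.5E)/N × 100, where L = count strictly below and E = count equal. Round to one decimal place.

38.9

N = 9.
Strictly below 20: 3. Equal to 20: 1.
PR = (3 + 0.5·1)/9 × 100 = 38.9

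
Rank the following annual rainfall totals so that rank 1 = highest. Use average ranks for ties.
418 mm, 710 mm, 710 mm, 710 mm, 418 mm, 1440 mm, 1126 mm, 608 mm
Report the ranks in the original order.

7.5, 4, 4, 4, 7.5, 1, 2, 6

Sorted (descending): 1440, 1126, 710, 710, 710, 608, 418, 418
The 3 values of 710 occupy positions 3–5 → average rank 4.
The 2 values of 418 occupy positions 7–8 → average rank (7+8)/2 = 7.5.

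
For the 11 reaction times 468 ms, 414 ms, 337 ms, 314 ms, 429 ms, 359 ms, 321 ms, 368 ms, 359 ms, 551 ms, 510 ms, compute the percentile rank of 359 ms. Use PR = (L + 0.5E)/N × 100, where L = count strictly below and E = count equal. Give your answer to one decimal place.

N = 11.
Strictly below 359: 3. Equal to 359: 2.
PR = (3 + 0.5·2)/11 × 100 = 36.4

36.4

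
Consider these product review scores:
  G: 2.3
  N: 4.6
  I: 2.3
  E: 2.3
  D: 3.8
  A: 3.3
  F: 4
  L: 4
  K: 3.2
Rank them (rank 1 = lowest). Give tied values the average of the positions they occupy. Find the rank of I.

Sorted (ascending): 2.3, 2.3, 2.3, 3.2, 3.3, 3.8, 4, 4, 4.6
The 3 values of 2.3 occupy positions 1–3 → average rank 2.
The 2 values of 4 occupy positions 7–8 → average rank (7+8)/2 = 7.5.
I has value 2.3 → rank 2.

2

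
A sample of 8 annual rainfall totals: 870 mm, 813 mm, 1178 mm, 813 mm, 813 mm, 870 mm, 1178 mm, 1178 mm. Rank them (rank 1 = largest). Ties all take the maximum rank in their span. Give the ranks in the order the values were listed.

Sorted (descending): 1178, 1178, 1178, 870, 870, 813, 813, 813
The 3 values of 1178 occupy positions 1–3 → each gets rank 3.
The 2 values of 870 occupy positions 4–5 → each gets rank 5.
The 3 values of 813 occupy positions 6–8 → each gets rank 8.

5, 8, 3, 8, 8, 5, 3, 3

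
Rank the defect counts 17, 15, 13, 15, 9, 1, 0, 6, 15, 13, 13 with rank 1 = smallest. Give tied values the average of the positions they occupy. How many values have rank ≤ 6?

Sorted (ascending): 0, 1, 6, 9, 13, 13, 13, 15, 15, 15, 17
The 3 values of 13 occupy positions 5–7 → average rank 6.
The 3 values of 15 occupy positions 8–10 → average rank 9.
Ranks ≤ 6: {1, 2, 3, 4, 6, 6, 6} → 7 values.

7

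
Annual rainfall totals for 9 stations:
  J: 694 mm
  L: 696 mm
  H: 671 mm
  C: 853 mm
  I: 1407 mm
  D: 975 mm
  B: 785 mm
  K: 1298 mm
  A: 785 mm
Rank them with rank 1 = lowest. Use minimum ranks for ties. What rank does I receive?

9

Sorted (ascending): 671, 694, 696, 785, 785, 853, 975, 1298, 1407
The 2 values of 785 occupy positions 4–5 → each gets rank 4.
I has value 1407 mm → rank 9.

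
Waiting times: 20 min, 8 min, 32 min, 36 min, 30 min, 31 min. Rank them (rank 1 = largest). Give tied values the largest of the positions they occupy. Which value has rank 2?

32

Sorted (descending): 36, 32, 31, 30, 20, 8
No ties — each value takes its position as its rank.
Rank 2 → value 32.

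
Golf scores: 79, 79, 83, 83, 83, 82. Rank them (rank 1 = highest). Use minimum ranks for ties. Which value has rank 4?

82

Sorted (descending): 83, 83, 83, 82, 79, 79
The 3 values of 83 occupy positions 1–3 → each gets rank 1.
The 2 values of 79 occupy positions 5–6 → each gets rank 5.
Rank 4 → value 82.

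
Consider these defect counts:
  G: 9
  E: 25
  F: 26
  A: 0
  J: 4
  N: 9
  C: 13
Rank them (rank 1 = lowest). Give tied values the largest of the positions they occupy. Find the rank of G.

4

Sorted (ascending): 0, 4, 9, 9, 13, 25, 26
The 2 values of 9 occupy positions 3–4 → each gets rank 4.
G has value 9 → rank 4.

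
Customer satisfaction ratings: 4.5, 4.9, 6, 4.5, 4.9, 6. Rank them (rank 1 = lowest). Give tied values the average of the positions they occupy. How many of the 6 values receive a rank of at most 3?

2

Sorted (ascending): 4.5, 4.5, 4.9, 4.9, 6, 6
The 2 values of 4.5 occupy positions 1–2 → average rank (1+2)/2 = 1.5.
The 2 values of 4.9 occupy positions 3–4 → average rank (3+4)/2 = 3.5.
The 2 values of 6 occupy positions 5–6 → average rank (5+6)/2 = 5.5.
Ranks ≤ 3: {1.5, 1.5} → 2 values.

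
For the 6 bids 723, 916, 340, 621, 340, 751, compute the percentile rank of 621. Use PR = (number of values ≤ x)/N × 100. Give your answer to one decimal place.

50.0

N = 6.
Strictly below 621: 2. Equal to 621: 1.
PR = 3/6 × 100 = 50.0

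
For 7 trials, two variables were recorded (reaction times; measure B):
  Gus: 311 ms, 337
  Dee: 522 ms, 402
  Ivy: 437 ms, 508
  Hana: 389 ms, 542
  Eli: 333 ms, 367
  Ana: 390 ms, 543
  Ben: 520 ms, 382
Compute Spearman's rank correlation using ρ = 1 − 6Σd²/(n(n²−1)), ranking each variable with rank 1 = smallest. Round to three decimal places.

Ranks of variable 1: 1, 7, 5, 3, 2, 4, 6
Ranks of variable 2: 1, 4, 5, 6, 2, 7, 3
d = r₁ − r₂: 0, 3, 0, -3, 0, -3, 3
d²: 0, 9, 0, 9, 0, 9, 9; Σd² = 36
ρ = 1 − 6·36/(7·48) = 1 − 216/336 = 0.357

0.357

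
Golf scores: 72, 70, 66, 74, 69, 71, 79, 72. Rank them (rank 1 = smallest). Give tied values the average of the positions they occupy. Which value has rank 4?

Sorted (ascending): 66, 69, 70, 71, 72, 72, 74, 79
The 2 values of 72 occupy positions 5–6 → average rank (5+6)/2 = 5.5.
Rank 4 → value 71.

71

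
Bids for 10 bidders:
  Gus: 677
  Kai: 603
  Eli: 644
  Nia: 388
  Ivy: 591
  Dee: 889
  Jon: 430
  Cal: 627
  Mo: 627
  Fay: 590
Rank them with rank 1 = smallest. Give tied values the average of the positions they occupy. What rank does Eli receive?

Sorted (ascending): 388, 430, 590, 591, 603, 627, 627, 644, 677, 889
The 2 values of 627 occupy positions 6–7 → average rank (6+7)/2 = 6.5.
Eli has value 644 → rank 8.

8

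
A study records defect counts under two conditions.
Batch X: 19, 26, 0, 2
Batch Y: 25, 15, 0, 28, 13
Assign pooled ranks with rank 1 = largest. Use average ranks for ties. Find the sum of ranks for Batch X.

21.5

Sorted (descending): 28, 26, 25, 19, 15, 13, 2, 0, 0
The 2 values of 0 occupy positions 8–9 → average rank (8+9)/2 = 8.5.
Batch X values → pooled ranks: 19→4, 26→2, 0→8.5, 2→7
Rank sum = 4 + 2 + 8.5 + 7 = 21.5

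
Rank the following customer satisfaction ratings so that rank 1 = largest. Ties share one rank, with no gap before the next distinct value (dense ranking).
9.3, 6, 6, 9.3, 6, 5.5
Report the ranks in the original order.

Sorted (descending): 9.3, 9.3, 6, 6, 6, 5.5
The 2 values of 9.3 share dense rank 1.
The 3 values of 6 share dense rank 2.
Remaining distinct values take the next consecutive integers.

1, 2, 2, 1, 2, 3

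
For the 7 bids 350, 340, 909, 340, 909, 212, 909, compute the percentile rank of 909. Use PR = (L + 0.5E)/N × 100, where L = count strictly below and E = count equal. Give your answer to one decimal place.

N = 7.
Strictly below 909: 4. Equal to 909: 3.
PR = (4 + 0.5·3)/7 × 100 = 78.6

78.6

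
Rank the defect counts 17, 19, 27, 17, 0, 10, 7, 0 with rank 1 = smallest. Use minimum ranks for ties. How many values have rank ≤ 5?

6

Sorted (ascending): 0, 0, 7, 10, 17, 17, 19, 27
The 2 values of 0 occupy positions 1–2 → each gets rank 1.
The 2 values of 17 occupy positions 5–6 → each gets rank 5.
Ranks ≤ 5: {1, 1, 3, 4, 5, 5} → 6 values.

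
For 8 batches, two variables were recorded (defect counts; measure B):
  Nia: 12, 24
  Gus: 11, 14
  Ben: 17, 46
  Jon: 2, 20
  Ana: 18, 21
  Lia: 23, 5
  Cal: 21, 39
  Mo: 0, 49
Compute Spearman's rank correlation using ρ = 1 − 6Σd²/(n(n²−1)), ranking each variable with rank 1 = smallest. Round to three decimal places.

Ranks of variable 1: 4, 3, 5, 2, 6, 8, 7, 1
Ranks of variable 2: 5, 2, 7, 3, 4, 1, 6, 8
d = r₁ − r₂: -1, 1, -2, -1, 2, 7, 1, -7
d²: 1, 1, 4, 1, 4, 49, 1, 49; Σd² = 110
ρ = 1 − 6·110/(8·63) = 1 − 660/504 = -0.310

-0.310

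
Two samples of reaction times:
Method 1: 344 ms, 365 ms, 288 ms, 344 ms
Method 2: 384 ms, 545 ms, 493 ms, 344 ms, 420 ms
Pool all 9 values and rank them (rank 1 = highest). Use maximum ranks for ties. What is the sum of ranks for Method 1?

Sorted (descending): 545, 493, 420, 384, 365, 344, 344, 344, 288
The 3 values of 344 occupy positions 6–8 → each gets rank 8.
Method 1 values → pooled ranks: 344→8, 365→5, 288→9, 344→8
Rank sum = 8 + 5 + 9 + 8 = 30

30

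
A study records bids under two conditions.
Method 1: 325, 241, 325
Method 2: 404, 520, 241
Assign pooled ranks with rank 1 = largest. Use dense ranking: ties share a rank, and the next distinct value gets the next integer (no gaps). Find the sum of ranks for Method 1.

Sorted (descending): 520, 404, 325, 325, 241, 241
The 2 values of 325 share dense rank 3.
The 2 values of 241 share dense rank 4.
Remaining distinct values take the next consecutive integers.
Method 1 values → pooled ranks: 325→3, 241→4, 325→3
Rank sum = 3 + 4 + 3 = 10

10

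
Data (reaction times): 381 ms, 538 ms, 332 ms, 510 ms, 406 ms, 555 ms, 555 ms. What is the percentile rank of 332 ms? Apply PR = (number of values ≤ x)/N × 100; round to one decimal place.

N = 7.
Strictly below 332: 0. Equal to 332: 1.
PR = 1/7 × 100 = 14.3

14.3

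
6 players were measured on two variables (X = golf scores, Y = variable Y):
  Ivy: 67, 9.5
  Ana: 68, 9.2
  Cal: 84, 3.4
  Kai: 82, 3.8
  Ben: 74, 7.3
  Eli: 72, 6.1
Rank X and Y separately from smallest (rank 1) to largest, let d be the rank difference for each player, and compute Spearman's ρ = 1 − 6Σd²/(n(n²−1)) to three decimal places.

Ranks of variable 1: 1, 2, 6, 5, 4, 3
Ranks of variable 2: 6, 5, 1, 2, 4, 3
d = r₁ − r₂: -5, -3, 5, 3, 0, 0
d²: 25, 9, 25, 9, 0, 0; Σd² = 68
ρ = 1 − 6·68/(6·35) = 1 − 408/210 = -0.943

-0.943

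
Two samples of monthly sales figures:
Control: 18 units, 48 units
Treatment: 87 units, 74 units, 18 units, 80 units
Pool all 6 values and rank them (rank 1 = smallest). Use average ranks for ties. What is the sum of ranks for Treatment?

16.5

Sorted (ascending): 18, 18, 48, 74, 80, 87
The 2 values of 18 occupy positions 1–2 → average rank (1+2)/2 = 1.5.
Treatment values → pooled ranks: 87→6, 74→4, 18→1.5, 80→5
Rank sum = 6 + 4 + 1.5 + 5 = 16.5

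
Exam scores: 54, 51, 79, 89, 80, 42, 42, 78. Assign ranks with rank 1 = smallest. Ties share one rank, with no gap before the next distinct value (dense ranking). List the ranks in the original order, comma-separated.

3, 2, 5, 7, 6, 1, 1, 4

Sorted (ascending): 42, 42, 51, 54, 78, 79, 80, 89
The 2 values of 42 share dense rank 1.
Remaining distinct values take the next consecutive integers.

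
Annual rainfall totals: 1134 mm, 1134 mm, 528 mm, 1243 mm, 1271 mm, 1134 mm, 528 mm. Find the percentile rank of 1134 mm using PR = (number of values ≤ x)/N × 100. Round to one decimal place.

N = 7.
Strictly below 1134: 2. Equal to 1134: 3.
PR = 5/7 × 100 = 71.4

71.4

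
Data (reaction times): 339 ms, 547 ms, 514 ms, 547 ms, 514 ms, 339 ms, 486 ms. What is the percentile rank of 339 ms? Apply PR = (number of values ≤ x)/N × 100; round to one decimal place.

N = 7.
Strictly below 339: 0. Equal to 339: 2.
PR = 2/7 × 100 = 28.6

28.6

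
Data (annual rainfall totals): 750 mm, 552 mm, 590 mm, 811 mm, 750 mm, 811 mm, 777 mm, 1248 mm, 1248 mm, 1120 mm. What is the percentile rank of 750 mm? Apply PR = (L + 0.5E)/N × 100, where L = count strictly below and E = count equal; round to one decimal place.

30.0

N = 10.
Strictly below 750: 2. Equal to 750: 2.
PR = (2 + 0.5·2)/10 × 100 = 30.0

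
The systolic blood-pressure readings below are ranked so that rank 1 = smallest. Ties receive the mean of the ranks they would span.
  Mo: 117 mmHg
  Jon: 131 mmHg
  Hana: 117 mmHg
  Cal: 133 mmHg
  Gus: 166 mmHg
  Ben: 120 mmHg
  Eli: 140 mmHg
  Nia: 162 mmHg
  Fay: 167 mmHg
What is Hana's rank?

1.5

Sorted (ascending): 117, 117, 120, 131, 133, 140, 162, 166, 167
The 2 values of 117 occupy positions 1–2 → average rank (1+2)/2 = 1.5.
Hana has value 117 mmHg → rank 1.5.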